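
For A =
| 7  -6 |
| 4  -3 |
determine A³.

[[79, -78], [52, -51]]

tr A = 4 and det A = 3, so the characteristic polynomial is λ² − (4)λ + (3) with roots 1 and 3.
Eigenvectors give P = [[1, 3], [1, 2]] with P⁻¹ = [[-2, 3], [1, -1]], and A = P·diag(1, 3)·P⁻¹.
Then A³ = P·diag(1, 27)·P⁻¹ = [[1, 81], [1, 54]] · [[-2, 3], [1, -1]] = [[79, -78], [52, -51]].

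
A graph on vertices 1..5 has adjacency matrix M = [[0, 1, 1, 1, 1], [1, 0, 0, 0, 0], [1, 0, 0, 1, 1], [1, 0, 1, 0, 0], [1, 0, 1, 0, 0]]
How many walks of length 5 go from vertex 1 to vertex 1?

40

The number of length-5 walks from vertex 1 to vertex 1 is entry (1,1) of M⁵, where M is the adjacency matrix.
M² = [[4, 0, 2, 1, 1], [0, 1, 1, 1, 1], [2, 1, 3, 1, 1], [1, 1, 1, 2, 2], [1, 1, 1, 2, 2]]
M³ = [[4, 4, 6, 6, 6], [4, 0, 2, 1, 1], [6, 2, 4, 5, 5], [6, 1, 5, 2, 2], [6, 1, 5, 2, 2]]
M⁴ = [[22, 4, 16, 10, 10], [4, 4, 6, 6, 6], [16, 6, 16, 10, 10], [10, 6, 10, 11, 11], [10, 6, 10, 11, 11]]
M⁵ = [[40, 22, 42, 38, 38], [22, 4, 16, 10, 10], [42, 16, 36, 32, 32], [38, 10, 32, 20, 20], [38, 10, 32, 20, 20]]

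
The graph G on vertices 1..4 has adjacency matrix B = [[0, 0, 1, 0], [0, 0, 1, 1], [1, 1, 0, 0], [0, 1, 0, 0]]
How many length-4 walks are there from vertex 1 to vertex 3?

0

The number of length-4 walks from vertex 1 to vertex 3 is entry (1,3) of B^4, where B is the adjacency matrix.
B^2 = [[1, 1, 0, 0], [1, 2, 0, 0], [0, 0, 2, 1], [0, 0, 1, 1]]
B^3 = [[0, 0, 2, 1], [0, 0, 3, 2], [2, 3, 0, 0], [1, 2, 0, 0]]
B^4 = [[2, 3, 0, 0], [3, 5, 0, 0], [0, 0, 5, 3], [0, 0, 3, 2]]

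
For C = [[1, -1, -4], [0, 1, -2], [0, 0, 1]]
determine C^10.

[[1, -10, 50], [0, 1, -20], [0, 0, 1]]

C = I + N where N = [[0, -1, -4], [0, 0, -2], [0, 0, 0]] is strictly upper-triangular, so N^3 = 0.
(I + N)^10 = I + 10·N + 45·N^2 = [[1, -10, 50], [0, 1, -20], [0, 0, 1]].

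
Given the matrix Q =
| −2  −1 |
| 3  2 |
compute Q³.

[[−2, −1], [3, 2]]

Q² = I (check: tr Q = 0 and det Q = −1), so Q³ = Q since 3 is odd.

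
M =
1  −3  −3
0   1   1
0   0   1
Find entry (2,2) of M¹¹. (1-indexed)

1

M = I + N where N = [[0, −3, −3], [0, 0, 1], [0, 0, 0]] is strictly upper-triangular, so N³ = 0.
(I + N)¹¹ = I + 11·N + 55·N² = [[1, −33, −198], [0, 1, 11], [0, 0, 1]].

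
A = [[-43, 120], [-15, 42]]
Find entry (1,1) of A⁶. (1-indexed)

tr A = -1 and det A = -6, so the characteristic polynomial is λ² − (-1)λ + (-6) with roots -3 and 2.
Eigenvectors give P = [[3, -8], [1, -3]] with P⁻¹ = [[3, -8], [1, -3]], and A = P·diag(-3, 2)·P⁻¹.
Then A⁶ = P·diag(729, 64)·P⁻¹ = [[2187, -512], [729, -192]] · [[3, -8], [1, -3]] = [[6049, -15960], [1995, -5256]].

6049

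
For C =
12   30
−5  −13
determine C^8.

[[−12354, −37830], [6305, 19171]]

tr C = −1 and det C = −6, so the characteristic polynomial is λ² − (−1)λ + (−6) with roots 2 and −3.
Eigenvectors give P = [[−3, 2], [1, −1]] with P⁻¹ = [[−1, −2], [−1, −3]], and C = P·diag(2, −3)·P⁻¹.
Then C^8 = P·diag(256, 6561)·P⁻¹ = [[−768, 13122], [256, −6561]] · [[−1, −2], [−1, −3]] = [[−12354, −37830], [6305, 19171]].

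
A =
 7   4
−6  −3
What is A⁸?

tr A = 4 and det A = 3, so the characteristic polynomial is λ² − (4)λ + (3) with roots 3 and 1.
Eigenvectors give P = [[1, −2], [−1, 3]] with P⁻¹ = [[3, 2], [1, 1]], and A = P·diag(3, 1)·P⁻¹.
Then A⁸ = P·diag(6561, 1)·P⁻¹ = [[6561, −2], [−6561, 3]] · [[3, 2], [1, 1]] = [[19681, 13120], [−19680, −13119]].

[[19681, 13120], [−19680, −13119]]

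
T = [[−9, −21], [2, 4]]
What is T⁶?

[[4719, 13965], [−1330, −3926]]

tr T = −5 and det T = 6, so the characteristic polynomial is λ² − (−5)λ + (6) with roots −2 and −3.
Eigenvectors give P = [[−3, 7], [1, −2]] with P⁻¹ = [[2, 7], [1, 3]], and T = P·diag(−2, −3)·P⁻¹.
Then T⁶ = P·diag(64, 729)·P⁻¹ = [[−192, 5103], [64, −1458]] · [[2, 7], [1, 3]] = [[4719, 13965], [−1330, −3926]].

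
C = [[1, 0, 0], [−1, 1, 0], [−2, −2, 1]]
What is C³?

C = I + N where N = [[0, 0, 0], [−1, 0, 0], [−2, −2, 0]] is strictly lower-triangular, so N³ = 0.
(I + N)³ = I + 3·N + 3·N² = [[1, 0, 0], [−3, 1, 0], [0, −6, 1]].

[[1, 0, 0], [−3, 1, 0], [0, −6, 1]]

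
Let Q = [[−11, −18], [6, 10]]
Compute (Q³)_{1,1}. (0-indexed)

28

tr Q = −1 and det Q = −2, so the characteristic polynomial is λ² − (−1)λ + (−2) with roots 1 and −2.
Eigenvectors give P = [[−3, −2], [2, 1]] with P⁻¹ = [[1, 2], [−2, −3]], and Q = P·diag(1, −2)·P⁻¹.
Then Q³ = P·diag(1, −8)·P⁻¹ = [[−3, 16], [2, −8]] · [[1, 2], [−2, −3]] = [[−35, −54], [18, 28]].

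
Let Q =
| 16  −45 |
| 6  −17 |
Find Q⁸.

tr Q = −1 and det Q = −2, so the characteristic polynomial is λ² − (−1)λ + (−2) with roots 1 and −2.
Eigenvectors give P = [[3, 5], [1, 2]] with P⁻¹ = [[2, −5], [−1, 3]], and Q = P·diag(1, −2)·P⁻¹.
Then Q⁸ = P·diag(1, 256)·P⁻¹ = [[3, 1280], [1, 512]] · [[2, −5], [−1, 3]] = [[−1274, 3825], [−510, 1531]].

[[−1274, 3825], [−510, 1531]]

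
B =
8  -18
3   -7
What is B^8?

[[766, -1530], [255, -509]]

tr B = 1 and det B = -2, so the characteristic polynomial is λ² − (1)λ + (-2) with roots 2 and -1.
Eigenvectors give P = [[-3, 2], [-1, 1]] with P⁻¹ = [[-1, 2], [-1, 3]], and B = P·diag(2, -1)·P⁻¹.
Then B^8 = P·diag(256, 1)·P⁻¹ = [[-768, 2], [-256, 1]] · [[-1, 2], [-1, 3]] = [[766, -1530], [255, -509]].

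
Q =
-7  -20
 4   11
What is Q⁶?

[[-2911, -7280], [1456, 3641]]

tr Q = 4 and det Q = 3, so the characteristic polynomial is λ² − (4)λ + (3) with roots 1 and 3.
Eigenvectors give P = [[5, -2], [-2, 1]] with P⁻¹ = [[1, 2], [2, 5]], and Q = P·diag(1, 3)·P⁻¹.
Then Q⁶ = P·diag(1, 729)·P⁻¹ = [[5, -1458], [-2, 729]] · [[1, 2], [2, 5]] = [[-2911, -7280], [1456, 3641]].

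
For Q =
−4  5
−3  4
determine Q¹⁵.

Q² = I (check: tr Q = 0 and det Q = −1), so Q¹⁵ = Q since 15 is odd.

[[−4, 5], [−3, 4]]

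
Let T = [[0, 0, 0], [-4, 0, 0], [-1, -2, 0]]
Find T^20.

T is strictly triangular, hence nilpotent: T^3 = 0, so T^20 = 0.

[[0, 0, 0], [0, 0, 0], [0, 0, 0]]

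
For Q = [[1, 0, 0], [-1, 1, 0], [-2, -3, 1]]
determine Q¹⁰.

Q = I + N where N = [[0, 0, 0], [-1, 0, 0], [-2, -3, 0]] is strictly lower-triangular, so N³ = 0.
(I + N)¹⁰ = I + 10·N + 45·N² = [[1, 0, 0], [-10, 1, 0], [115, -30, 1]].

[[1, 0, 0], [-10, 1, 0], [115, -30, 1]]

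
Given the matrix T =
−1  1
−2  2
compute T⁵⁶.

T² = T (a projection; rank 1, trace 1), so T⁵⁶ = T.

[[−1, 1], [−2, 2]]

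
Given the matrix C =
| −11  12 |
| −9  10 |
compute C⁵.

[[−131, 132], [−99, 100]]

tr C = −1 and det C = −2, so the characteristic polynomial is λ² − (−1)λ + (−2) with roots −2 and 1.
Eigenvectors give P = [[−4, −1], [−3, −1]] with P⁻¹ = [[−1, 1], [3, −4]], and C = P·diag(−2, 1)·P⁻¹.
Then C⁵ = P·diag(−32, 1)·P⁻¹ = [[128, −1], [96, −1]] · [[−1, 1], [3, −4]] = [[−131, 132], [−99, 100]].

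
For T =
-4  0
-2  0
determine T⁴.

T² = [[16, 0], [8, 0]]
T³ = [[-64, 0], [-32, 0]]
T⁴ = [[256, 0], [128, 0]]

[[256, 0], [128, 0]]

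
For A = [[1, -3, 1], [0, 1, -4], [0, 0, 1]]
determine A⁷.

A = I + N where N = [[0, -3, 1], [0, 0, -4], [0, 0, 0]] is strictly upper-triangular, so N³ = 0.
(I + N)⁷ = I + 7·N + 21·N² = [[1, -21, 259], [0, 1, -28], [0, 0, 1]].

[[1, -21, 259], [0, 1, -28], [0, 0, 1]]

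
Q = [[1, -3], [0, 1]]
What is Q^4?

[[1, -12], [0, 1]]

Q = I + N where N = [[0, -3], [0, 0]] is strictly upper-triangular, so N^2 = 0.
(I + N)^4 = I + 4·N = [[1, -12], [0, 1]].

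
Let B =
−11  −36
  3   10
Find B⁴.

[[61, 180], [−15, −44]]

tr B = −1 and det B = −2, so the characteristic polynomial is λ² − (−1)λ + (−2) with roots 1 and −2.
Eigenvectors give P = [[−3, 4], [1, −1]] with P⁻¹ = [[1, 4], [1, 3]], and B = P·diag(1, −2)·P⁻¹.
Then B⁴ = P·diag(1, 16)·P⁻¹ = [[−3, 64], [1, −16]] · [[1, 4], [1, 3]] = [[61, 180], [−15, −44]].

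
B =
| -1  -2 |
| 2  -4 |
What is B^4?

[[-91, 90], [-90, 44]]

B^2 = [[-3, 10], [-10, 12]]
B^3 = [[23, -34], [34, -28]]
B^4 = [[-91, 90], [-90, 44]]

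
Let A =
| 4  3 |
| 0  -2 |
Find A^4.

[[256, 120], [0, 16]]

A^2 = [[16, 6], [0, 4]]
A^3 = [[64, 36], [0, -8]]
A^4 = [[256, 120], [0, 16]]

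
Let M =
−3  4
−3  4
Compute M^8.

M² = M (a projection; rank 1, trace 1), so M^8 = M.

[[−3, 4], [−3, 4]]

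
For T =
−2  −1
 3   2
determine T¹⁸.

[[1, 0], [0, 1]]

T² = I (check: tr T = 0 and det T = −1), so T¹⁸ = I since 18 is even.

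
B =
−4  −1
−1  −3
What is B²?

[[17, 7], [7, 10]]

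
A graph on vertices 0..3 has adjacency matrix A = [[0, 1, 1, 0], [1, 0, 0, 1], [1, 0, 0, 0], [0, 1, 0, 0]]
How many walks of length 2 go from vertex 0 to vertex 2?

0

The number of length-2 walks from vertex 0 to vertex 2 is entry (0,2) of A^2, where A is the adjacency matrix.
A^2 = [[2, 0, 0, 1], [0, 2, 1, 0], [0, 1, 1, 0], [1, 0, 0, 1]]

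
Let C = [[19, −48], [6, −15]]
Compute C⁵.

tr C = 4 and det C = 3, so the characteristic polynomial is λ² − (4)λ + (3) with roots 3 and 1.
Eigenvectors give P = [[−3, −8], [−1, −3]] with P⁻¹ = [[−3, 8], [1, −3]], and C = P·diag(3, 1)·P⁻¹.
Then C⁵ = P·diag(243, 1)·P⁻¹ = [[−729, −8], [−243, −3]] · [[−3, 8], [1, −3]] = [[2179, −5808], [726, −1935]].

[[2179, −5808], [726, −1935]]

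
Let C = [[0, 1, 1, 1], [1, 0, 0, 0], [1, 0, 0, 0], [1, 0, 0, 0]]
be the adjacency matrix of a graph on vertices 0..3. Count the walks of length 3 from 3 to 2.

The number of length-3 walks from vertex 3 to vertex 2 is entry (3,2) of C³, where C is the adjacency matrix.
C² = [[3, 0, 0, 0], [0, 1, 1, 1], [0, 1, 1, 1], [0, 1, 1, 1]]
C³ = [[0, 3, 3, 3], [3, 0, 0, 0], [3, 0, 0, 0], [3, 0, 0, 0]]

0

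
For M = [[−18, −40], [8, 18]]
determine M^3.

tr M = 0 and det M = −4, so the characteristic polynomial is λ² − (0)λ + (−4) with roots 2 and −2.
Eigenvectors give P = [[−2, 5], [1, −2]] with P⁻¹ = [[2, 5], [1, 2]], and M = P·diag(2, −2)·P⁻¹.
Then M^3 = P·diag(8, −8)·P⁻¹ = [[−16, −40], [8, 16]] · [[2, 5], [1, 2]] = [[−72, −160], [32, 72]].

[[−72, −160], [32, 72]]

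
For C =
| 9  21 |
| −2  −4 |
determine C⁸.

tr C = 5 and det C = 6, so the characteristic polynomial is λ² − (5)λ + (6) with roots 2 and 3.
Eigenvectors give P = [[−3, 7], [1, −2]] with P⁻¹ = [[2, 7], [1, 3]], and C = P·diag(2, 3)·P⁻¹.
Then C⁸ = P·diag(256, 6561)·P⁻¹ = [[−768, 45927], [256, −13122]] · [[2, 7], [1, 3]] = [[44391, 132405], [−12610, −37574]].

[[44391, 132405], [−12610, −37574]]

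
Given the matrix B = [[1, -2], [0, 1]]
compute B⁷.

[[1, -14], [0, 1]]

B = I + N where N = [[0, -2], [0, 0]] is strictly upper-triangular, so N² = 0.
(I + N)⁷ = I + 7·N = [[1, -14], [0, 1]].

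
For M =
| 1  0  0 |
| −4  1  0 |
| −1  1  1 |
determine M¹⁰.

M = I + N where N = [[0, 0, 0], [−4, 0, 0], [−1, 1, 0]] is strictly lower-triangular, so N³ = 0.
(I + N)¹⁰ = I + 10·N + 45·N² = [[1, 0, 0], [−40, 1, 0], [−190, 10, 1]].

[[1, 0, 0], [−40, 1, 0], [−190, 10, 1]]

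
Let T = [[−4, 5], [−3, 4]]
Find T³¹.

T² = I (check: tr T = 0 and det T = −1), so T³¹ = T since 31 is odd.

[[−4, 5], [−3, 4]]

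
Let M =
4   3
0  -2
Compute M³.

M² = [[16, 6], [0, 4]]
M³ = [[64, 36], [0, -8]]

[[64, 36], [0, -8]]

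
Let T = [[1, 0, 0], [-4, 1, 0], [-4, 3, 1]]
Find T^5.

[[1, 0, 0], [-20, 1, 0], [-140, 15, 1]]

T = I + N where N = [[0, 0, 0], [-4, 0, 0], [-4, 3, 0]] is strictly lower-triangular, so N^3 = 0.
(I + N)^5 = I + 5·N + 10·N^2 = [[1, 0, 0], [-20, 1, 0], [-140, 15, 1]].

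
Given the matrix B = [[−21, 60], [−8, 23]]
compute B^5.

tr B = 2 and det B = −3, so the characteristic polynomial is λ² − (2)λ + (−3) with roots −1 and 3.
Eigenvectors give P = [[3, −5], [1, −2]] with P⁻¹ = [[2, −5], [1, −3]], and B = P·diag(−1, 3)·P⁻¹.
Then B^5 = P·diag(−1, 243)·P⁻¹ = [[−3, −1215], [−1, −486]] · [[2, −5], [1, −3]] = [[−1221, 3660], [−488, 1463]].

[[−1221, 3660], [−488, 1463]]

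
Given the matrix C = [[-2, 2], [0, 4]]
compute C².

[[4, 4], [0, 16]]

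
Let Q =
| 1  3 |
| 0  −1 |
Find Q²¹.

[[1, 3], [0, −1]]

Q² = I (check: tr Q = 0 and det Q = −1), so Q²¹ = Q since 21 is odd.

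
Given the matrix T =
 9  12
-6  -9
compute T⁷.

tr T = 0 and det T = -9, so the characteristic polynomial is λ² − (0)λ + (-9) with roots 3 and -3.
Eigenvectors give P = [[2, -1], [-1, 1]] with P⁻¹ = [[1, 1], [1, 2]], and T = P·diag(3, -3)·P⁻¹.
Then T⁷ = P·diag(2187, -2187)·P⁻¹ = [[4374, 2187], [-2187, -2187]] · [[1, 1], [1, 2]] = [[6561, 8748], [-4374, -6561]].

[[6561, 8748], [-4374, -6561]]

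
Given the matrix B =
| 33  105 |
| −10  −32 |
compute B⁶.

[[4719, 13965], [−1330, −3926]]

tr B = 1 and det B = −6, so the characteristic polynomial is λ² − (1)λ + (−6) with roots 3 and −2.
Eigenvectors give P = [[7, −3], [−2, 1]] with P⁻¹ = [[1, 3], [2, 7]], and B = P·diag(3, −2)·P⁻¹.
Then B⁶ = P·diag(729, 64)·P⁻¹ = [[5103, −192], [−1458, 64]] · [[1, 3], [2, 7]] = [[4719, 13965], [−1330, −3926]].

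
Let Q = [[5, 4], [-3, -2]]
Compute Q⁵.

[[125, 124], [-93, -92]]

tr Q = 3 and det Q = 2, so the characteristic polynomial is λ² − (3)λ + (2) with roots 2 and 1.
Eigenvectors give P = [[4, -1], [-3, 1]] with P⁻¹ = [[1, 1], [3, 4]], and Q = P·diag(2, 1)·P⁻¹.
Then Q⁵ = P·diag(32, 1)·P⁻¹ = [[128, -1], [-96, 1]] · [[1, 1], [3, 4]] = [[125, 124], [-93, -92]].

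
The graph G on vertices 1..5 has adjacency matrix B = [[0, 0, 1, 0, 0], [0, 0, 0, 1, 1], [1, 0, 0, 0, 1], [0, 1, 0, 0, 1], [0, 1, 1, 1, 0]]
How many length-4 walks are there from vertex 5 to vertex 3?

2

The number of length-4 walks from vertex 5 to vertex 3 is entry (5,3) of B⁴, where B is the adjacency matrix.
B² = [[1, 0, 0, 0, 1], [0, 2, 1, 1, 1], [0, 1, 2, 1, 0], [0, 1, 1, 2, 1], [1, 1, 0, 1, 3]]
B³ = [[0, 1, 2, 1, 0], [1, 2, 1, 3, 4], [2, 1, 0, 1, 4], [1, 3, 1, 2, 4], [0, 4, 4, 4, 2]]
B⁴ = [[2, 1, 0, 1, 4], [1, 7, 5, 6, 6], [0, 5, 6, 5, 2], [1, 6, 5, 7, 6], [4, 6, 2, 6, 12]]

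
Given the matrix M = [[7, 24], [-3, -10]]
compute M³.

[[55, 168], [-21, -64]]

tr M = -3 and det M = 2, so the characteristic polynomial is λ² − (-3)λ + (2) with roots -1 and -2.
Eigenvectors give P = [[-3, -8], [1, 3]] with P⁻¹ = [[-3, -8], [1, 3]], and M = P·diag(-1, -2)·P⁻¹.
Then M³ = P·diag(-1, -8)·P⁻¹ = [[3, 64], [-1, -24]] · [[-3, -8], [1, 3]] = [[55, 168], [-21, -64]].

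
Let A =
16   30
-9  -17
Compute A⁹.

[[2566, 5130], [-1539, -3077]]

tr A = -1 and det A = -2, so the characteristic polynomial is λ² − (-1)λ + (-2) with roots -2 and 1.
Eigenvectors give P = [[-5, -2], [3, 1]] with P⁻¹ = [[1, 2], [-3, -5]], and A = P·diag(-2, 1)·P⁻¹.
Then A⁹ = P·diag(-512, 1)·P⁻¹ = [[2560, -2], [-1536, 1]] · [[1, 2], [-3, -5]] = [[2566, 5130], [-1539, -3077]].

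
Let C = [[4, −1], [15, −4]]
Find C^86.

C² = I (check: tr C = 0 and det C = −1), so C^86 = I since 86 is even.

[[1, 0], [0, 1]]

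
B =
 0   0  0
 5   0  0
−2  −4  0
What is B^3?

B is strictly triangular, hence nilpotent: B^3 = 0, so B^3 = 0.

[[0, 0, 0], [0, 0, 0], [0, 0, 0]]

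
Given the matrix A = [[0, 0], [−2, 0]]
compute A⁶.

A is strictly triangular, hence nilpotent: A² = 0, so A⁶ = 0.

[[0, 0], [0, 0]]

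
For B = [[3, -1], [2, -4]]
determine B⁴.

[[47, 21], [-42, 194]]

B² = [[7, 1], [-2, 14]]
B³ = [[23, -11], [22, -54]]
B⁴ = [[47, 21], [-42, 194]]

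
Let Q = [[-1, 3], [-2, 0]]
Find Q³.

[[11, -15], [10, 6]]

Q² = [[-5, -3], [2, -6]]
Q³ = [[11, -15], [10, 6]]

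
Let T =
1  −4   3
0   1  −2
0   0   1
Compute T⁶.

T = I + N where N = [[0, −4, 3], [0, 0, −2], [0, 0, 0]] is strictly upper-triangular, so N³ = 0.
(I + N)⁶ = I + 6·N + 15·N² = [[1, −24, 138], [0, 1, −12], [0, 0, 1]].

[[1, −24, 138], [0, 1, −12], [0, 0, 1]]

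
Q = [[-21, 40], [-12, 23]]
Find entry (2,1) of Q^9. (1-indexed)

tr Q = 2 and det Q = -3, so the characteristic polynomial is λ² − (2)λ + (-3) with roots -1 and 3.
Eigenvectors give P = [[-2, -5], [-1, -3]] with P⁻¹ = [[-3, 5], [1, -2]], and Q = P·diag(-1, 3)·P⁻¹.
Then Q^9 = P·diag(-1, 19683)·P⁻¹ = [[2, -98415], [1, -59049]] · [[-3, 5], [1, -2]] = [[-98421, 196840], [-59052, 118103]].

-59052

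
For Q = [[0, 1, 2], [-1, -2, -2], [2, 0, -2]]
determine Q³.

[[-10, 7, 22], [9, -8, -22], [14, -8, -28]]

Q² = [[3, -2, -6], [-2, 3, 6], [-4, 2, 8]]
Q³ = [[-10, 7, 22], [9, -8, -22], [14, -8, -28]]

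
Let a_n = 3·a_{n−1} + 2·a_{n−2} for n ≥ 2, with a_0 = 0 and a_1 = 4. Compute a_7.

7052

With companion matrix C = [[3, 2], [1, 0]], [a_n, a_{n−1}]ᵀ = C·[a_{n−1}, a_{n−2}]ᵀ, so [a_7, a_6]ᵀ = C⁶·[a_1, a_0]ᵀ.
C⁶ = [[1763, 990], [495, 278]], giving [a_7, a_6]ᵀ = [[7052], [1980]].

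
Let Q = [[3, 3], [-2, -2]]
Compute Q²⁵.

[[3, 3], [-2, -2]]

Q² = Q (a projection; rank 1, trace 1), so Q²⁵ = Q.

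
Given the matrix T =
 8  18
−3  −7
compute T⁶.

[[190, 378], [−63, −125]]

tr T = 1 and det T = −2, so the characteristic polynomial is λ² − (1)λ + (−2) with roots 2 and −1.
Eigenvectors give P = [[−3, −2], [1, 1]] with P⁻¹ = [[−1, −2], [1, 3]], and T = P·diag(2, −1)·P⁻¹.
Then T⁶ = P·diag(64, 1)·P⁻¹ = [[−192, −2], [64, 1]] · [[−1, −2], [1, 3]] = [[190, 378], [−63, −125]].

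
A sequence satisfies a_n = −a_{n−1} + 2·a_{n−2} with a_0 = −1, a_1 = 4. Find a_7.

214

With companion matrix Q = [[−1, 2], [1, 0]], [a_n, a_{n−1}]ᵀ = Q·[a_{n−1}, a_{n−2}]ᵀ, so [a_7, a_6]ᵀ = Q^6·[a_1, a_0]ᵀ.
Q^6 = [[43, −42], [−21, 22]], giving [a_7, a_6]ᵀ = [[214], [−106]].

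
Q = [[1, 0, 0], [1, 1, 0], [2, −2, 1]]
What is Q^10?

[[1, 0, 0], [10, 1, 0], [−70, −20, 1]]

Q = I + N where N = [[0, 0, 0], [1, 0, 0], [2, −2, 0]] is strictly lower-triangular, so N^3 = 0.
(I + N)^10 = I + 10·N + 45·N^2 = [[1, 0, 0], [10, 1, 0], [−70, −20, 1]].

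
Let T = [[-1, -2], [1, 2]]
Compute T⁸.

[[-1, -2], [1, 2]]

T² = T (a projection; rank 1, trace 1), so T⁸ = T.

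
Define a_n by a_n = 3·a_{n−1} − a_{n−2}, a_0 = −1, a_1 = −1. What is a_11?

With companion matrix Q = [[3, −1], [1, 0]], [a_n, a_{n−1}]ᵀ = Q·[a_{n−1}, a_{n−2}]ᵀ, so [a_11, a_10]ᵀ = Q¹⁰·[a_1, a_0]ᵀ.
Q¹⁰ = [[17711, −6765], [6765, −2584]], giving [a_11, a_10]ᵀ = [[−10946], [−4181]].

−10946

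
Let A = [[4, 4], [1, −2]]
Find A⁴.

[[416, 224], [56, 80]]

A² = [[20, 8], [2, 8]]
A³ = [[88, 64], [16, −8]]
A⁴ = [[416, 224], [56, 80]]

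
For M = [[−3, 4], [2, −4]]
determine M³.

M² = [[17, −28], [−14, 24]]
M³ = [[−107, 180], [90, −152]]

[[−107, 180], [90, −152]]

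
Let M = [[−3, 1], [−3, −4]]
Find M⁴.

[[−111, −133], [399, 22]]

M² = [[6, −7], [21, 13]]
M³ = [[3, 34], [−102, −31]]
M⁴ = [[−111, −133], [399, 22]]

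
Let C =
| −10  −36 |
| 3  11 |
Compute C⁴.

[[−44, −180], [15, 61]]

tr C = 1 and det C = −2, so the characteristic polynomial is λ² − (1)λ + (−2) with roots −1 and 2.
Eigenvectors give P = [[4, −3], [−1, 1]] with P⁻¹ = [[1, 3], [1, 4]], and C = P·diag(−1, 2)·P⁻¹.
Then C⁴ = P·diag(1, 16)·P⁻¹ = [[4, −48], [−1, 16]] · [[1, 3], [1, 4]] = [[−44, −180], [15, 61]].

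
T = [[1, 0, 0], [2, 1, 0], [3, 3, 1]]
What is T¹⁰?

[[1, 0, 0], [20, 1, 0], [300, 30, 1]]

T = I + N where N = [[0, 0, 0], [2, 0, 0], [3, 3, 0]] is strictly lower-triangular, so N³ = 0.
(I + N)¹⁰ = I + 10·N + 45·N² = [[1, 0, 0], [20, 1, 0], [300, 30, 1]].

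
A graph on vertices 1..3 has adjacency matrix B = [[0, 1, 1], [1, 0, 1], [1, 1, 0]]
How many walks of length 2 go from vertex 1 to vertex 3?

The number of length-2 walks from vertex 1 to vertex 3 is entry (1,3) of B², where B is the adjacency matrix.
B² = [[2, 1, 1], [1, 2, 1], [1, 1, 2]]

1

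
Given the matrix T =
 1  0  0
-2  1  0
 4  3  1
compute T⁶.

T = I + N where N = [[0, 0, 0], [-2, 0, 0], [4, 3, 0]] is strictly lower-triangular, so N³ = 0.
(I + N)⁶ = I + 6·N + 15·N² = [[1, 0, 0], [-12, 1, 0], [-66, 18, 1]].

[[1, 0, 0], [-12, 1, 0], [-66, 18, 1]]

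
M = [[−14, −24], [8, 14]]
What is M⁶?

[[64, 0], [0, 64]]

tr M = 0 and det M = −4, so the characteristic polynomial is λ² − (0)λ + (−4) with roots −2 and 2.
Eigenvectors give P = [[2, −3], [−1, 2]] with P⁻¹ = [[2, 3], [1, 2]], and M = P·diag(−2, 2)·P⁻¹.
Then M⁶ = P·diag(64, 64)·P⁻¹ = [[128, −192], [−64, 128]] · [[2, 3], [1, 2]] = [[64, 0], [0, 64]].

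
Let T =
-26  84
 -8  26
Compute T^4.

tr T = 0 and det T = -4, so the characteristic polynomial is λ² − (0)λ + (-4) with roots -2 and 2.
Eigenvectors give P = [[-7, 3], [-2, 1]] with P⁻¹ = [[-1, 3], [-2, 7]], and T = P·diag(-2, 2)·P⁻¹.
Then T^4 = P·diag(16, 16)·P⁻¹ = [[-112, 48], [-32, 16]] · [[-1, 3], [-2, 7]] = [[16, 0], [0, 16]].

[[16, 0], [0, 16]]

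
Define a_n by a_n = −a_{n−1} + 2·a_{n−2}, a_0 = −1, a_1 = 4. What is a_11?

With companion matrix A = [[−1, 2], [1, 0]], [a_n, a_{n−1}]ᵀ = A·[a_{n−1}, a_{n−2}]ᵀ, so [a_11, a_10]ᵀ = A¹⁰·[a_1, a_0]ᵀ.
A¹⁰ = [[683, −682], [−341, 342]], giving [a_11, a_10]ᵀ = [[3414], [−1706]].

3414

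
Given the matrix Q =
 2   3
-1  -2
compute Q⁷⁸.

Q² = I (check: tr Q = 0 and det Q = -1), so Q⁷⁸ = I since 78 is even.

[[1, 0], [0, 1]]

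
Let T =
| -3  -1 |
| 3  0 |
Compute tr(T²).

3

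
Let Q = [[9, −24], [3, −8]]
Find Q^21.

Q² = Q (a projection; rank 1, trace 1), so Q^21 = Q.

[[9, −24], [3, −8]]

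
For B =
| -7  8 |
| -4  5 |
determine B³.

[[-55, 56], [-28, 29]]

tr B = -2 and det B = -3, so the characteristic polynomial is λ² − (-2)λ + (-3) with roots 1 and -3.
Eigenvectors give P = [[1, 2], [1, 1]] with P⁻¹ = [[-1, 2], [1, -1]], and B = P·diag(1, -3)·P⁻¹.
Then B³ = P·diag(1, -27)·P⁻¹ = [[1, -54], [1, -27]] · [[-1, 2], [1, -1]] = [[-55, 56], [-28, 29]].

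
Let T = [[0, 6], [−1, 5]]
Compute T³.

[[−30, 114], [−19, 65]]

tr T = 5 and det T = 6, so the characteristic polynomial is λ² − (5)λ + (6) with roots 2 and 3.
Eigenvectors give P = [[3, −2], [1, −1]] with P⁻¹ = [[1, −2], [1, −3]], and T = P·diag(2, 3)·P⁻¹.
Then T³ = P·diag(8, 27)·P⁻¹ = [[24, −54], [8, −27]] · [[1, −2], [1, −3]] = [[−30, 114], [−19, 65]].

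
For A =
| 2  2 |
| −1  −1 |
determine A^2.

[[2, 2], [−1, −1]]

A² = A (a projection; rank 1, trace 1), so A^2 = A.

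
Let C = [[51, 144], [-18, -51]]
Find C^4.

tr C = 0 and det C = -9, so the characteristic polynomial is λ² − (0)λ + (-9) with roots -3 and 3.
Eigenvectors give P = [[8, -3], [-3, 1]] with P⁻¹ = [[-1, -3], [-3, -8]], and C = P·diag(-3, 3)·P⁻¹.
Then C^4 = P·diag(81, 81)·P⁻¹ = [[648, -243], [-243, 81]] · [[-1, -3], [-3, -8]] = [[81, 0], [0, 81]].

[[81, 0], [0, 81]]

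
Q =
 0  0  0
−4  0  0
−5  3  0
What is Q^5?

[[0, 0, 0], [0, 0, 0], [0, 0, 0]]

Q is strictly triangular, hence nilpotent: Q^3 = 0, so Q^5 = 0.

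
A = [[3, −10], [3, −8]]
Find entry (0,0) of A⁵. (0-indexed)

tr A = −5 and det A = 6, so the characteristic polynomial is λ² − (−5)λ + (6) with roots −2 and −3.
Eigenvectors give P = [[2, −5], [1, −3]] with P⁻¹ = [[3, −5], [1, −2]], and A = P·diag(−2, −3)·P⁻¹.
Then A⁵ = P·diag(−32, −243)·P⁻¹ = [[−64, 1215], [−32, 729]] · [[3, −5], [1, −2]] = [[1023, −2110], [633, −1298]].

1023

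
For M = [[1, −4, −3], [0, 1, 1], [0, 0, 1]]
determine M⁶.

M = I + N where N = [[0, −4, −3], [0, 0, 1], [0, 0, 0]] is strictly upper-triangular, so N³ = 0.
(I + N)⁶ = I + 6·N + 15·N² = [[1, −24, −78], [0, 1, 6], [0, 0, 1]].

[[1, −24, −78], [0, 1, 6], [0, 0, 1]]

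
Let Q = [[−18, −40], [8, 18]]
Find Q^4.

tr Q = 0 and det Q = −4, so the characteristic polynomial is λ² − (0)λ + (−4) with roots −2 and 2.
Eigenvectors give P = [[5, −2], [−2, 1]] with P⁻¹ = [[1, 2], [2, 5]], and Q = P·diag(−2, 2)·P⁻¹.
Then Q^4 = P·diag(16, 16)·P⁻¹ = [[80, −32], [−32, 16]] · [[1, 2], [2, 5]] = [[16, 0], [0, 16]].

[[16, 0], [0, 16]]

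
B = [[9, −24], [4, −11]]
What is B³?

tr B = −2 and det B = −3, so the characteristic polynomial is λ² − (−2)λ + (−3) with roots 1 and −3.
Eigenvectors give P = [[−3, 2], [−1, 1]] with P⁻¹ = [[−1, 2], [−1, 3]], and B = P·diag(1, −3)·P⁻¹.
Then B³ = P·diag(1, −27)·P⁻¹ = [[−3, −54], [−1, −27]] · [[−1, 2], [−1, 3]] = [[57, −168], [28, −83]].

[[57, −168], [28, −83]]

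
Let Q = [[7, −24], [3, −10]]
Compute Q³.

[[55, −168], [21, −64]]

tr Q = −3 and det Q = 2, so the characteristic polynomial is λ² − (−3)λ + (2) with roots −2 and −1.
Eigenvectors give P = [[−8, 3], [−3, 1]] with P⁻¹ = [[1, −3], [3, −8]], and Q = P·diag(−2, −1)·P⁻¹.
Then Q³ = P·diag(−8, −1)·P⁻¹ = [[64, −3], [24, −1]] · [[1, −3], [3, −8]] = [[55, −168], [21, −64]].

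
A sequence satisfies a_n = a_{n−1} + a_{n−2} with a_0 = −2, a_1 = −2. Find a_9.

−110

With companion matrix M = [[1, 1], [1, 0]], [a_n, a_{n−1}]ᵀ = M·[a_{n−1}, a_{n−2}]ᵀ, so [a_9, a_8]ᵀ = M⁸·[a_1, a_0]ᵀ.
M⁸ = [[34, 21], [21, 13]], giving [a_9, a_8]ᵀ = [[−110], [−68]].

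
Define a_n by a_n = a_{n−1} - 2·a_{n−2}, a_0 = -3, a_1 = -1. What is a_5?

With companion matrix A = [[1, -2], [1, 0]], [a_n, a_{n−1}]ᵀ = A·[a_{n−1}, a_{n−2}]ᵀ, so [a_5, a_4]ᵀ = A^4·[a_1, a_0]ᵀ.
A^4 = [[-1, 6], [-3, 2]], giving [a_5, a_4]ᵀ = [[-17], [-3]].

-17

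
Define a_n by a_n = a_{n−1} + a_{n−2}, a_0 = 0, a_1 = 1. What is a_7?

With companion matrix B = [[1, 1], [1, 0]], [a_n, a_{n−1}]ᵀ = B·[a_{n−1}, a_{n−2}]ᵀ, so [a_7, a_6]ᵀ = B^6·[a_1, a_0]ᵀ.
B^6 = [[13, 8], [8, 5]], giving [a_7, a_6]ᵀ = [[13], [8]].

13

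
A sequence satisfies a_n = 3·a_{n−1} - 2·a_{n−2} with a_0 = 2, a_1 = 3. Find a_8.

257

With companion matrix B = [[3, -2], [1, 0]], [a_n, a_{n−1}]ᵀ = B·[a_{n−1}, a_{n−2}]ᵀ, so [a_8, a_7]ᵀ = B⁷·[a_1, a_0]ᵀ.
B⁷ = [[255, -254], [127, -126]], giving [a_8, a_7]ᵀ = [[257], [129]].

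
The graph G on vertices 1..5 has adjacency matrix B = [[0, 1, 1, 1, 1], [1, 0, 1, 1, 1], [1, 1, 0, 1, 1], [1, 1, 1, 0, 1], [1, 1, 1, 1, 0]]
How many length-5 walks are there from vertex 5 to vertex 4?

The number of length-5 walks from vertex 5 to vertex 4 is entry (5,4) of B⁵, where B is the adjacency matrix.
B² = [[4, 3, 3, 3, 3], [3, 4, 3, 3, 3], [3, 3, 4, 3, 3], [3, 3, 3, 4, 3], [3, 3, 3, 3, 4]]
B³ = [[12, 13, 13, 13, 13], [13, 12, 13, 13, 13], [13, 13, 12, 13, 13], [13, 13, 13, 12, 13], [13, 13, 13, 13, 12]]
B⁴ = [[52, 51, 51, 51, 51], [51, 52, 51, 51, 51], [51, 51, 52, 51, 51], [51, 51, 51, 52, 51], [51, 51, 51, 51, 52]]
B⁵ = [[204, 205, 205, 205, 205], [205, 204, 205, 205, 205], [205, 205, 204, 205, 205], [205, 205, 205, 204, 205], [205, 205, 205, 205, 204]]

205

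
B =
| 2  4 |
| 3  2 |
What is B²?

[[16, 16], [12, 16]]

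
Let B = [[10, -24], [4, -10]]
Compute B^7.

[[640, -1536], [256, -640]]

tr B = 0 and det B = -4, so the characteristic polynomial is λ² − (0)λ + (-4) with roots -2 and 2.
Eigenvectors give P = [[-2, 3], [-1, 1]] with P⁻¹ = [[1, -3], [1, -2]], and B = P·diag(-2, 2)·P⁻¹.
Then B^7 = P·diag(-128, 128)·P⁻¹ = [[256, 384], [128, 128]] · [[1, -3], [1, -2]] = [[640, -1536], [256, -640]].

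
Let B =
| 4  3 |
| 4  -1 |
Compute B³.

B² = [[28, 9], [12, 13]]
B³ = [[148, 75], [100, 23]]

[[148, 75], [100, 23]]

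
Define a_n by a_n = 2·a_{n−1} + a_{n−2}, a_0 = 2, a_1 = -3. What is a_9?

-2139

With companion matrix C = [[2, 1], [1, 0]], [a_n, a_{n−1}]ᵀ = C·[a_{n−1}, a_{n−2}]ᵀ, so [a_9, a_8]ᵀ = C⁸·[a_1, a_0]ᵀ.
C⁸ = [[985, 408], [408, 169]], giving [a_9, a_8]ᵀ = [[-2139], [-886]].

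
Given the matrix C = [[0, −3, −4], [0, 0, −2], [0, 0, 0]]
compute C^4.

C is strictly triangular, hence nilpotent: C^3 = 0, so C^4 = 0.

[[0, 0, 0], [0, 0, 0], [0, 0, 0]]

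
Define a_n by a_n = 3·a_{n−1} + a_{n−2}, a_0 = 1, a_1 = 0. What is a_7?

360

With companion matrix C = [[3, 1], [1, 0]], [a_n, a_{n−1}]ᵀ = C·[a_{n−1}, a_{n−2}]ᵀ, so [a_7, a_6]ᵀ = C⁶·[a_1, a_0]ᵀ.
C⁶ = [[1189, 360], [360, 109]], giving [a_7, a_6]ᵀ = [[360], [109]].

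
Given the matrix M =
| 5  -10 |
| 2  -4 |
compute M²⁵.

M² = M (a projection; rank 1, trace 1), so M²⁵ = M.

[[5, -10], [2, -4]]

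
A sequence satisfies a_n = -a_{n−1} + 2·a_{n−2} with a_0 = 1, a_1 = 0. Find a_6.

With companion matrix C = [[-1, 2], [1, 0]], [a_n, a_{n−1}]ᵀ = C·[a_{n−1}, a_{n−2}]ᵀ, so [a_6, a_5]ᵀ = C⁵·[a_1, a_0]ᵀ.
C⁵ = [[-21, 22], [11, -10]], giving [a_6, a_5]ᵀ = [[22], [-10]].

22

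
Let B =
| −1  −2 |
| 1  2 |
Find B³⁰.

[[−1, −2], [1, 2]]

B² = B (a projection; rank 1, trace 1), so B³⁰ = B.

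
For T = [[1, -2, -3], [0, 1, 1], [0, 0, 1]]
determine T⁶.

T = I + N where N = [[0, -2, -3], [0, 0, 1], [0, 0, 0]] is strictly upper-triangular, so N³ = 0.
(I + N)⁶ = I + 6·N + 15·N² = [[1, -12, -48], [0, 1, 6], [0, 0, 1]].

[[1, -12, -48], [0, 1, 6], [0, 0, 1]]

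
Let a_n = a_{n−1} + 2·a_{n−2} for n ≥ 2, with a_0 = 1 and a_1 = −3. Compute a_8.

−169

With companion matrix Q = [[1, 2], [1, 0]], [a_n, a_{n−1}]ᵀ = Q·[a_{n−1}, a_{n−2}]ᵀ, so [a_8, a_7]ᵀ = Q^7·[a_1, a_0]ᵀ.
Q^7 = [[85, 86], [43, 42]], giving [a_8, a_7]ᵀ = [[−169], [−87]].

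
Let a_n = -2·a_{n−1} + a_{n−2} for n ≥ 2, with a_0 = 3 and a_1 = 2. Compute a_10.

With companion matrix T = [[-2, 1], [1, 0]], [a_n, a_{n−1}]ᵀ = T·[a_{n−1}, a_{n−2}]ᵀ, so [a_10, a_9]ᵀ = T⁹·[a_1, a_0]ᵀ.
T⁹ = [[-2378, 985], [985, -408]], giving [a_10, a_9]ᵀ = [[-1801], [746]].

-1801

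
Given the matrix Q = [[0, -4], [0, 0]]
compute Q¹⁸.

[[0, 0], [0, 0]]

Q is strictly triangular, hence nilpotent: Q² = 0, so Q¹⁸ = 0.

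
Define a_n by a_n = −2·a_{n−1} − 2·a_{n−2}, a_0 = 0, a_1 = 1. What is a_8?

0

With companion matrix B = [[−2, −2], [1, 0]], [a_n, a_{n−1}]ᵀ = B·[a_{n−1}, a_{n−2}]ᵀ, so [a_8, a_7]ᵀ = B⁷·[a_1, a_0]ᵀ.
B⁷ = [[0, 16], [−8, −16]], giving [a_8, a_7]ᵀ = [[0], [−8]].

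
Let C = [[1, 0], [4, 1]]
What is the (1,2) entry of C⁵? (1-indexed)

C = I + N where N = [[0, 0], [4, 0]] is strictly lower-triangular, so N² = 0.
(I + N)⁵ = I + 5·N = [[1, 0], [20, 1]].

0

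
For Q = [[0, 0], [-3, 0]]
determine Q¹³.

Q is strictly triangular, hence nilpotent: Q² = 0, so Q¹³ = 0.

[[0, 0], [0, 0]]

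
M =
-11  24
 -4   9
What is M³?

tr M = -2 and det M = -3, so the characteristic polynomial is λ² − (-2)λ + (-3) with roots -3 and 1.
Eigenvectors give P = [[3, 2], [1, 1]] with P⁻¹ = [[1, -2], [-1, 3]], and M = P·diag(-3, 1)·P⁻¹.
Then M³ = P·diag(-27, 1)·P⁻¹ = [[-81, 2], [-27, 1]] · [[1, -2], [-1, 3]] = [[-83, 168], [-28, 57]].

[[-83, 168], [-28, 57]]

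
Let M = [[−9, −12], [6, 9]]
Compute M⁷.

tr M = 0 and det M = −9, so the characteristic polynomial is λ² − (0)λ + (−9) with roots −3 and 3.
Eigenvectors give P = [[−2, −1], [1, 1]] with P⁻¹ = [[−1, −1], [1, 2]], and M = P·diag(−3, 3)·P⁻¹.
Then M⁷ = P·diag(−2187, 2187)·P⁻¹ = [[4374, −2187], [−2187, 2187]] · [[−1, −1], [1, 2]] = [[−6561, −8748], [4374, 6561]].

[[−6561, −8748], [4374, 6561]]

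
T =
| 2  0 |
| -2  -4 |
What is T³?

T² = [[4, 0], [4, 16]]
T³ = [[8, 0], [-24, -64]]

[[8, 0], [-24, -64]]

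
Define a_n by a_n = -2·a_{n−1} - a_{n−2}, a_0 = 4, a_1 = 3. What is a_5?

31

With companion matrix T = [[-2, -1], [1, 0]], [a_n, a_{n−1}]ᵀ = T·[a_{n−1}, a_{n−2}]ᵀ, so [a_5, a_4]ᵀ = T^4·[a_1, a_0]ᵀ.
T^4 = [[5, 4], [-4, -3]], giving [a_5, a_4]ᵀ = [[31], [-24]].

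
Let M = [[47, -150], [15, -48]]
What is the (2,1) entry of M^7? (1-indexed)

tr M = -1 and det M = -6, so the characteristic polynomial is λ² − (-1)λ + (-6) with roots -3 and 2.
Eigenvectors give P = [[-3, 10], [-1, 3]] with P⁻¹ = [[3, -10], [1, -3]], and M = P·diag(-3, 2)·P⁻¹.
Then M^7 = P·diag(-2187, 128)·P⁻¹ = [[6561, 1280], [2187, 384]] · [[3, -10], [1, -3]] = [[20963, -69450], [6945, -23022]].

6945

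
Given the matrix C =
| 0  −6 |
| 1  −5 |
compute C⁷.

tr C = −5 and det C = 6, so the characteristic polynomial is λ² − (−5)λ + (6) with roots −3 and −2.
Eigenvectors give P = [[2, 3], [1, 1]] with P⁻¹ = [[−1, 3], [1, −2]], and C = P·diag(−3, −2)·P⁻¹.
Then C⁷ = P·diag(−2187, −128)·P⁻¹ = [[−4374, −384], [−2187, −128]] · [[−1, 3], [1, −2]] = [[3990, −12354], [2059, −6305]].

[[3990, −12354], [2059, −6305]]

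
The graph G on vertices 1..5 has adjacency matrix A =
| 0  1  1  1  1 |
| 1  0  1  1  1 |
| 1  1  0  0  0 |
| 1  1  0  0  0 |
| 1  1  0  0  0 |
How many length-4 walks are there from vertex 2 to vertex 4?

13

The number of length-4 walks from vertex 2 to vertex 4 is entry (2,4) of A⁴, where A is the adjacency matrix.
A² = [[4, 3, 1, 1, 1], [3, 4, 1, 1, 1], [1, 1, 2, 2, 2], [1, 1, 2, 2, 2], [1, 1, 2, 2, 2]]
A³ = [[6, 7, 7, 7, 7], [7, 6, 7, 7, 7], [7, 7, 2, 2, 2], [7, 7, 2, 2, 2], [7, 7, 2, 2, 2]]
A⁴ = [[28, 27, 13, 13, 13], [27, 28, 13, 13, 13], [13, 13, 14, 14, 14], [13, 13, 14, 14, 14], [13, 13, 14, 14, 14]]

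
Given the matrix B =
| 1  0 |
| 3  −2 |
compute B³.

[[1, 0], [9, −8]]

tr B = −1 and det B = −2, so the characteristic polynomial is λ² − (−1)λ + (−2) with roots 1 and −2.
Eigenvectors give P = [[1, 0], [1, −1]] with P⁻¹ = [[1, 0], [1, −1]], and B = P·diag(1, −2)·P⁻¹.
Then B³ = P·diag(1, −8)·P⁻¹ = [[1, 0], [1, 8]] · [[1, 0], [1, −1]] = [[1, 0], [9, −8]].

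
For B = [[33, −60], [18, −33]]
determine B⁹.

[[216513, −393660], [118098, −216513]]

tr B = 0 and det B = −9, so the characteristic polynomial is λ² − (0)λ + (−9) with roots −3 and 3.
Eigenvectors give P = [[−5, −2], [−3, −1]] with P⁻¹ = [[1, −2], [−3, 5]], and B = P·diag(−3, 3)·P⁻¹.
Then B⁹ = P·diag(−19683, 19683)·P⁻¹ = [[98415, −39366], [59049, −19683]] · [[1, −2], [−3, 5]] = [[216513, −393660], [118098, −216513]].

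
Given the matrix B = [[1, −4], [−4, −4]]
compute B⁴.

[[433, 588], [588, 1168]]

B² = [[17, 12], [12, 32]]
B³ = [[−31, −116], [−116, −176]]
B⁴ = [[433, 588], [588, 1168]]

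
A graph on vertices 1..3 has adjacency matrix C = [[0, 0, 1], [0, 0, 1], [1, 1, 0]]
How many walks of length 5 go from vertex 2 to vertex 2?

The number of length-5 walks from vertex 2 to vertex 2 is entry (2,2) of C⁵, where C is the adjacency matrix.
C² = [[1, 1, 0], [1, 1, 0], [0, 0, 2]]
C³ = [[0, 0, 2], [0, 0, 2], [2, 2, 0]]
C⁴ = [[2, 2, 0], [2, 2, 0], [0, 0, 4]]
C⁵ = [[0, 0, 4], [0, 0, 4], [4, 4, 0]]

0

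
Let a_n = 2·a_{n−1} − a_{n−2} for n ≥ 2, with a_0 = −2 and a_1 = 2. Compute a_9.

34

With companion matrix B = [[2, −1], [1, 0]], [a_n, a_{n−1}]ᵀ = B·[a_{n−1}, a_{n−2}]ᵀ, so [a_9, a_8]ᵀ = B⁸·[a_1, a_0]ᵀ.
B⁸ = [[9, −8], [8, −7]], giving [a_9, a_8]ᵀ = [[34], [30]].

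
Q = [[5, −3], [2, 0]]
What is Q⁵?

[[665, −633], [422, −390]]

tr Q = 5 and det Q = 6, so the characteristic polynomial is λ² − (5)λ + (6) with roots 3 and 2.
Eigenvectors give P = [[3, 1], [2, 1]] with P⁻¹ = [[1, −1], [−2, 3]], and Q = P·diag(3, 2)·P⁻¹.
Then Q⁵ = P·diag(243, 32)·P⁻¹ = [[729, 32], [486, 32]] · [[1, −1], [−2, 3]] = [[665, −633], [422, −390]].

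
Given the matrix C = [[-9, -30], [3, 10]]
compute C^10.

C² = C (a projection; rank 1, trace 1), so C^10 = C.

[[-9, -30], [3, 10]]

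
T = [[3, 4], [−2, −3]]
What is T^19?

[[3, 4], [−2, −3]]

T² = I (check: tr T = 0 and det T = −1), so T^19 = T since 19 is odd.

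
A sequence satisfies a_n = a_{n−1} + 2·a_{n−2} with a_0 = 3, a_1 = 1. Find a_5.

41

With companion matrix C = [[1, 2], [1, 0]], [a_n, a_{n−1}]ᵀ = C·[a_{n−1}, a_{n−2}]ᵀ, so [a_5, a_4]ᵀ = C⁴·[a_1, a_0]ᵀ.
C⁴ = [[11, 10], [5, 6]], giving [a_5, a_4]ᵀ = [[41], [23]].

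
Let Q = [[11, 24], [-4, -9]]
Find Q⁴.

tr Q = 2 and det Q = -3, so the characteristic polynomial is λ² − (2)λ + (-3) with roots 3 and -1.
Eigenvectors give P = [[3, -2], [-1, 1]] with P⁻¹ = [[1, 2], [1, 3]], and Q = P·diag(3, -1)·P⁻¹.
Then Q⁴ = P·diag(81, 1)·P⁻¹ = [[243, -2], [-81, 1]] · [[1, 2], [1, 3]] = [[241, 480], [-80, -159]].

[[241, 480], [-80, -159]]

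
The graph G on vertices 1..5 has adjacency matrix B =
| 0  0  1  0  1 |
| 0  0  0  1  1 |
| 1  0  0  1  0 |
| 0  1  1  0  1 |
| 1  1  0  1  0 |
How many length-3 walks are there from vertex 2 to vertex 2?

The number of length-3 walks from vertex 2 to vertex 2 is entry (2,2) of B³, where B is the adjacency matrix.
B² = [[2, 1, 0, 2, 0], [1, 2, 1, 1, 1], [0, 1, 2, 0, 2], [2, 1, 0, 3, 1], [0, 1, 2, 1, 3]]
B³ = [[0, 2, 4, 1, 5], [2, 2, 2, 4, 4], [4, 2, 0, 5, 1], [1, 4, 5, 2, 6], [5, 4, 1, 6, 2]]

2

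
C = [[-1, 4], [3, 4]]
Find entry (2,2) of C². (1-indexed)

28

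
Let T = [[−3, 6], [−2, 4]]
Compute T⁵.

[[−3, 6], [−2, 4]]

T² = T (a projection; rank 1, trace 1), so T⁵ = T.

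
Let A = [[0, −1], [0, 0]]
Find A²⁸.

A is strictly triangular, hence nilpotent: A² = 0, so A²⁸ = 0.

[[0, 0], [0, 0]]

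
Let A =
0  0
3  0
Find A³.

[[0, 0], [0, 0]]

A is strictly triangular, hence nilpotent: A² = 0, so A³ = 0.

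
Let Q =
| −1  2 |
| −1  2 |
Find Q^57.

Q² = Q (a projection; rank 1, trace 1), so Q^57 = Q.

[[−1, 2], [−1, 2]]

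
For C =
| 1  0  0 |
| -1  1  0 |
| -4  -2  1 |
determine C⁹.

C = I + N where N = [[0, 0, 0], [-1, 0, 0], [-4, -2, 0]] is strictly lower-triangular, so N³ = 0.
(I + N)⁹ = I + 9·N + 36·N² = [[1, 0, 0], [-9, 1, 0], [36, -18, 1]].

[[1, 0, 0], [-9, 1, 0], [36, -18, 1]]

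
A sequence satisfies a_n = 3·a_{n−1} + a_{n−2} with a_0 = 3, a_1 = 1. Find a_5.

With companion matrix T = [[3, 1], [1, 0]], [a_n, a_{n−1}]ᵀ = T·[a_{n−1}, a_{n−2}]ᵀ, so [a_5, a_4]ᵀ = T⁴·[a_1, a_0]ᵀ.
T⁴ = [[109, 33], [33, 10]], giving [a_5, a_4]ᵀ = [[208], [63]].

208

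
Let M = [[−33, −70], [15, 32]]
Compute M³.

tr M = −1 and det M = −6, so the characteristic polynomial is λ² − (−1)λ + (−6) with roots 2 and −3.
Eigenvectors give P = [[−2, 7], [1, −3]] with P⁻¹ = [[3, 7], [1, 2]], and M = P·diag(2, −3)·P⁻¹.
Then M³ = P·diag(8, −27)·P⁻¹ = [[−16, −189], [8, 81]] · [[3, 7], [1, 2]] = [[−237, −490], [105, 218]].

[[−237, −490], [105, 218]]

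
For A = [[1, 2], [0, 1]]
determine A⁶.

A = I + N where N = [[0, 2], [0, 0]] is strictly upper-triangular, so N² = 0.
(I + N)⁶ = I + 6·N = [[1, 12], [0, 1]].

[[1, 12], [0, 1]]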